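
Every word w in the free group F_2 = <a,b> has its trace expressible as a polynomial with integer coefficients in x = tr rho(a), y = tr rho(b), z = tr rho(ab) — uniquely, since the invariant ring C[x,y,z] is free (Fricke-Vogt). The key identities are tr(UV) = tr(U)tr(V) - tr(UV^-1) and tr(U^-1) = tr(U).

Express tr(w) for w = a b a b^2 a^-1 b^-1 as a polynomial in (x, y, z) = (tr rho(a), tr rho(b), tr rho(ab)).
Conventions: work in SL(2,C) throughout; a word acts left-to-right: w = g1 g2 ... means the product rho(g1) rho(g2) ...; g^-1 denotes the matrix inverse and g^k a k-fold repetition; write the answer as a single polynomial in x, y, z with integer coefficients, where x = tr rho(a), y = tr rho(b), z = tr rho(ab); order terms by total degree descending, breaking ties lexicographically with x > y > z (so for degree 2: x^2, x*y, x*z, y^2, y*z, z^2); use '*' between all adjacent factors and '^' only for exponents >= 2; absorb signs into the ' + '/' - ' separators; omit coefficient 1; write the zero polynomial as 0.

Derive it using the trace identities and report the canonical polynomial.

-x*y^2*z^2 + x^2*y*z + y^3*z + y*z^3 - 3*y*z - x

tr(a b^2) = tr(b)*tr(a b) - tr(a)  (reduce the b square) = y*z - x
tr(b a b^2) = tr(b)*tr(a b^2) - tr(a b)  (reduce the b square) = y^2*z - x*y - z
tr(a b a b) = tr(b a)*tr(b a) - tr(1)  (split on b) = z^2 - 2
tr(a b a) = tr(a)*tr(b a) - tr(b)  (reduce the a square) = x*z - y
tr(b a b a b) = tr(b)*tr(a b a b) - tr(a b a)  (reduce the b square) = y*z^2 - x*z - y
tr(b a b a b^2) = tr(b)*tr(b a b a b) - tr(b a b a)  (reduce the b square) = y^2*z^2 - x*y*z - y^2 - z^2 + 2
tr(a b a b a b) = tr(a b a b)*tr(a b) - tr(b a)  (split on a) = z^3 - 3*z
tr(a b a b a) = tr(a)*tr(b a b a) - tr(b a b)  (reduce the a square) = x*z^2 - y*z - x
tr(b a b a b^2 a) = tr(b)*tr(a b a b a b) - tr(a b a b a)  (reduce the b square) = y*z^3 - x*z^2 - 2*y*z + x
tr(a b a b^2 a^-1 b) = tr(b a b a b^2)*tr(a) - tr(b a b a b^2 a)  (eliminate a^-1) = x*y^2*z^2 - x^2*y*z - y*z^3 - x*y^2 + 2*y*z + x
tr(a b a b^2 a^-1 b^-1) = tr(a b a b^2 a^-1)*tr(b) - tr(a b a b^2 a^-1 b)  (eliminate b^-1) = -x*y^2*z^2 + x^2*y*z + y^3*z + y*z^3 - 3*y*z - x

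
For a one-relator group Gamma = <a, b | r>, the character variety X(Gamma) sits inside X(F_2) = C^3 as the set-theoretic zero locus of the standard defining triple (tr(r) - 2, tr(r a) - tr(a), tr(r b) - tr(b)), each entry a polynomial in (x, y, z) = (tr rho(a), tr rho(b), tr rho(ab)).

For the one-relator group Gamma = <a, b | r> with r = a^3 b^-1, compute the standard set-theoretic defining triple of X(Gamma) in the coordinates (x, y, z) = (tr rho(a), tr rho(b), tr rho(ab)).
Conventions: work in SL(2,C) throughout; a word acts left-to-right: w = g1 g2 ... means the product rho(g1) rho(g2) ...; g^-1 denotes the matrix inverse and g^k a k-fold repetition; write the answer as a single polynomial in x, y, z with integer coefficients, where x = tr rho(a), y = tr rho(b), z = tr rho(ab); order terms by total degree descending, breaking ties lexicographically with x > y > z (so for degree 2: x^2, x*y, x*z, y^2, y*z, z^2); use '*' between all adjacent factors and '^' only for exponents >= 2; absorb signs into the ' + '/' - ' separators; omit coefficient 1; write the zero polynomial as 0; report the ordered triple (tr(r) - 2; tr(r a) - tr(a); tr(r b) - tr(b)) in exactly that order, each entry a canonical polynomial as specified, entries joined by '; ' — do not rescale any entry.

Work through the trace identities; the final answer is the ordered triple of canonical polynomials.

x^3*y - x^2*z - 2*x*y + z - 2; x^4*y - x^3*z - 3*x^2*y + 2*x*z - x + y; x^3 - 3*x - y

trace(a^2) = trace(a) * trace(a) - trace(1) = x^2 - 2
trace(a^3) = trace(a) * trace(a^2) - trace(a) = x^3 - 3*x
trace(a b a) = trace(a) * trace(b a) - trace(b) = x*z - y
trace(a^3 b) = trace(a) * trace(a b a) - trace(a b) = x^2*z - x*y - z
trace(a^3 b^-1) = trace(a^3) * trace(b) - trace(a^3 b) = x^3*y - x^2*z - 2*x*y + z
trace(a^4) = trace(a) * trace(a^3) - trace(a^2)  (reduce the a square) = x^4 - 4*x^2 + 2
trace(a^4 b) = trace(a) * trace(b a^3) - trace(b a^2)  (reduce the a square) = x^3*z - x^2*y - 2*x*z + y
trace(a^3 b^-1 a) = trace(a^4) * trace(b) - trace(a^4 b)  (eliminate b^-1) = x^4*y - x^3*z - 3*x^2*y + 2*x*z + y
assemble the triple (trace(r) - 2; trace(r a) - x; trace(r b) - y)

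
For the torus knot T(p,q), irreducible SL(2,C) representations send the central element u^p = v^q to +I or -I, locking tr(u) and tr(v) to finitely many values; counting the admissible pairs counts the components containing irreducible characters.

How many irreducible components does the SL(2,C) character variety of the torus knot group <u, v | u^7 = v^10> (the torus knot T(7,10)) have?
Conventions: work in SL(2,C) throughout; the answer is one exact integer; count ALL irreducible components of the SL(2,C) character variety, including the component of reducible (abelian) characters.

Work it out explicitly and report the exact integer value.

For T(7,10): irreducibility forces the central element u^7 = v^10 to one of +I, -I.
This locks tr(u) to 2*cos(pi*alpha/7), alpha in 1..6, and tr(v) to 2*cos(pi*beta/10), beta in 1..9, on each component of irreducible characters.
Consistency of u^7 = (-1)^alpha I with v^10 = (-1)^beta I forces alpha = beta (mod 2).
count pairs: odd alpha (3 choices) x odd beta (5), plus even alpha (3) x even beta (4): 3*5 + 3*4 = 27.
components with irreducible characters: 27; plus the single component of reducible (abelian) characters: total 28.

28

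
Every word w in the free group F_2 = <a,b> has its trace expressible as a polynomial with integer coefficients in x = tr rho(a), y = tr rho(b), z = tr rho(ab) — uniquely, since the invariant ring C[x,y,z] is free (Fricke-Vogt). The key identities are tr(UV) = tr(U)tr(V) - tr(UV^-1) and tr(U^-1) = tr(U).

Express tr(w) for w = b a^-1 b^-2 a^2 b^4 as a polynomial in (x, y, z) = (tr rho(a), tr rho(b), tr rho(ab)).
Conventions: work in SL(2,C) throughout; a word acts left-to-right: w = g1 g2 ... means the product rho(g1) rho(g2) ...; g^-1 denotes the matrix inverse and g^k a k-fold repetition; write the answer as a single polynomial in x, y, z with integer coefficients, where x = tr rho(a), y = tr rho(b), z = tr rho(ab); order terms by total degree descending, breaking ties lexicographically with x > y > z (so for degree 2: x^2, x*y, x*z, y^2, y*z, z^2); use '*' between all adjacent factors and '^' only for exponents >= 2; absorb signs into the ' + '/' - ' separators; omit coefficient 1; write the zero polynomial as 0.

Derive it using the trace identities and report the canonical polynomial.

-x^2*y^6*z + x^3*y^5 + x*y^7 + x*y^5*z^2 + 3*x^2*y^4*z - 3*x^3*y^3 - 7*x*y^5 - 3*x*y^3*z^2 - x^2*y^2*z + x^3*y + 13*x*y^3 + x*y*z^2 + y^2*z - 5*x*y - z

trace(a b^2) = trace(b) trace(a b) - trace(a) = y*z - x
trace(a b^3) = trace(b) trace(a b^2) - trace(a b) = y^2*z - x*y - z
apply: trace(a b^4) = trace(b) trace(a b^3) - trace(a b^2) = y^3*z - x*y^2 - 2*y*z + x
use: trace(a b^5) = trace(b) trace(a b^4) - trace(a b^3) = y^4*z - x*y^3 - 3*y^2*z + 2*x*y + z
apply: trace(b^2) = trace(b) trace(b) - trace(1) = y^2 - 2
trace(b^3) = trace(b) trace(b^2) - trace(b) = y^3 - 3*y
apply: trace(b^4) = trace(b) trace(b^3) - trace(b^2) = y^4 - 4*y^2 + 2
trace(b^5) = trace(b) trace(b^4) - trace(b^3) = y^5 - 5*y^3 + 5*y
use: trace(a^2 b^5) = trace(a) trace(b^5 a) - trace(b^5) = x*y^4*z - x^2*y^3 - y^5 - 3*x*y^2*z + 2*x^2*y + 5*y^3 + x*z - 5*y
trace(a^2 b) = trace(a) trace(b a) - trace(b) = x*z - y
trace(a^2) = trace(a) trace(a) - trace(1) = x^2 - 2
use: trace(a^2 b^2) = trace(b) trace(a^2 b) - trace(a^2) = x*y*z - x^2 - y^2 + 2
apply: trace(b^2 a^2 b) = trace(b) trace(a^2 b^2) - trace(a^2 b) = x*y^2*z - x^2*y - y^3 - x*z + 3*y
trace(a^2 b^4) = trace(b) trace(b^2 a^2 b) - trace(b^2 a^2) = x*y^3*z - x^2*y^2 - y^4 - 2*x*y*z + x^2 + 4*y^2 - 2
trace(b a^2 b^5) = trace(b) trace(a^2 b^5) - trace(a^2 b^4) = x*y^5*z - x^2*y^4 - y^6 - 4*x*y^3*z + 3*x^2*y^2 + 6*y^4 + 3*x*y*z - x^2 - 9*y^2 + 2
use: trace(a b a b) = trace(a b) trace(a b) - trace(1) = z^2 - 2
use: trace(b a b a b) = trace(b) trace(a b a b) - trace(a b a) = y*z^2 - x*z - y
use: trace(b^2 a b a b) = trace(b) trace(b a b a b) - trace(b a b a) = y^2*z^2 - x*y*z - y^2 - z^2 + 2
trace(b^2 a b a b^2) = trace(b) trace(b^2 a b a b) - trace(b^2 a b a) = y^3*z^2 - x*y^2*z - y^3 - 2*y*z^2 + x*z + 3*y
trace(b^5 a b a) = trace(b) trace(b^2 a b a b^2) - trace(b^2 a b a b) = y^4*z^2 - x*y^3*z - y^4 - 3*y^2*z^2 + 2*x*y*z + 4*y^2 + z^2 - 2
trace(b^5 a b) = trace(b) trace(b^4 a b) - trace(b^4 a) = y^5*z - x*y^4 - 4*y^3*z + 3*x*y^2 + 3*y*z - x
use: trace(b a^2 b^5 a) = trace(a) trace(b^5 a b a) - trace(b^5 a b) = x*y^4*z^2 - x^2*y^3*z - y^5*z - 3*x*y^2*z^2 + 2*x^2*y*z + 4*y^3*z + x*y^2 + x*z^2 - 3*y*z - x
use: trace(a^2 b^5 a^-1 b) = trace(b a^2 b^5) trace(a) - trace(b a^2 b^5 a) = x^2*y^5*z - x^3*y^4 - x*y^6 - x*y^4*z^2 - 3*x^2*y^3*z + y^5*z + 3*x^3*y^2 + 6*x*y^4 + 3*x*y^2*z^2 + x^2*y*z - 4*y^3*z - x^3 - 10*x*y^2 - x*z^2 + 3*y*z + 3*x
apply: trace(a^2 b^5 a^-1 b^-1) = trace(a^2 b^5 a^-1) trace(b) - trace(a^2 b^5 a^-1 b) = -x^2*y^5*z + x^3*y^4 + x*y^6 + x*y^4*z^2 + 3*x^2*y^3*z - 3*x^3*y^2 - 7*x*y^4 - 3*x*y^2*z^2 - x^2*y*z + y^3*z + x^3 + 12*x*y^2 + x*z^2 - 2*y*z - 3*x
use: trace(b a^-1 b^-2 a^2 b^4) = trace(a^2 b^5 a^-1 b^-1) trace(b) - trace(a^2 b^5 a^-1) = -x^2*y^6*z + x^3*y^5 + x*y^7 + x*y^5*z^2 + 3*x^2*y^4*z - 3*x^3*y^3 - 7*x*y^5 - 3*x*y^3*z^2 - x^2*y^2*z + x^3*y + 13*x*y^3 + x*y*z^2 + y^2*z - 5*x*y - z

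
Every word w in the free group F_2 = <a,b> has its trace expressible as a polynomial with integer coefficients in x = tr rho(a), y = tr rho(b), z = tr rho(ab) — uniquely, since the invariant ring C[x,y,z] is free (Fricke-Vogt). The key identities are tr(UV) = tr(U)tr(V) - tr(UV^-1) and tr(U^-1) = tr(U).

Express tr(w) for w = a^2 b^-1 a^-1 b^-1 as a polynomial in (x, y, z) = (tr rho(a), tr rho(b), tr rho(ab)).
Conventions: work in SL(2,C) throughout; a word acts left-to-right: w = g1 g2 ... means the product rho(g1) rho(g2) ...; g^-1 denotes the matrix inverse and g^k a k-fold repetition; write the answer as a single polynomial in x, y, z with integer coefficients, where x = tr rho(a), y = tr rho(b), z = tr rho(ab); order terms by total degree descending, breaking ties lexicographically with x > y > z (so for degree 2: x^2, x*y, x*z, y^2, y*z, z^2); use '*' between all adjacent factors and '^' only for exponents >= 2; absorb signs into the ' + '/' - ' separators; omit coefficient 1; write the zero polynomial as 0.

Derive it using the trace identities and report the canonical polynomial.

tr(a^2) = tr(a) tr(a) - tr(1)   [square of a] = x^2 - 2
tr(a^2 b) = tr(a) tr(b a) - tr(b)   [square of a] = x*z - y
tr(a^2 b^-1) = tr(a^2) tr(b) - tr(a^2 b)   [inverse elimination on b] = x^2*y - x*z - y
next, tr(b^-1 a^2 b^-1) = tr(a^2 b^-1) tr(b) - tr(a^2)   [inverse elimination on b] = x^2*y^2 - x*y*z - x^2 - y^2 + 2
next, tr(a^3) = tr(a) tr(a^2) - tr(a)   [square of a] = x^3 - 3*x
tr(a^3 b) = tr(a) tr(a b a) - tr(a b)   [square of a] = x^2*z - x*y - z
tr(a b^-1 a^2) = tr(a^3) tr(b) - tr(a^3 b)   [inverse elimination on b] = x^3*y - x^2*z - 2*x*y + z
tr(b a b a) = tr(b a) tr(b a) - tr(1)   [split at a repeated b] = z^2 - 2
next, tr(b a b) = tr(b) tr(a b) - tr(a)   [square of b] = y*z - x
tr(a^2 b a b) = tr(a) tr(b a b a) - tr(b a b)   [square of a] = x*z^2 - y*z - x
tr(a b^-1 a^2 b) = tr(a^2 b a) tr(b) - tr(a^2 b a b)   [inverse elimination on b] = x^2*y*z - x*y^2 - x*z^2 + x
tr(b^-1 a^2 b^-1 a) = tr(a b^-1 a^2) tr(b) - tr(a b^-1 a^2 b)   [inverse elimination on b] = x^3*y^2 - 2*x^2*y*z - x*y^2 + x*z^2 + y*z - x
next, tr(a^2 b^-1 a^-1 b^-1) = tr(b^-1 a^2 b^-1) tr(a) - tr(b^-1 a^2 b^-1 a)   [inverse elimination on a] = x^2*y*z - x^3 - x*z^2 - y*z + 3*x

x^2*y*z - x^3 - x*z^2 - y*z + 3*x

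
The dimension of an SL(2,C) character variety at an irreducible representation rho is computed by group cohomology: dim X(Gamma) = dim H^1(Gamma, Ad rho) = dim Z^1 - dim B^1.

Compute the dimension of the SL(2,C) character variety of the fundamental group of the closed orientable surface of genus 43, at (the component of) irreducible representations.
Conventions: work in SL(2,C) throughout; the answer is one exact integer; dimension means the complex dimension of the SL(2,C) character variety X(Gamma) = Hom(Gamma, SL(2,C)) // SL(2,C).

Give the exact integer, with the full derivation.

252

Gamma = pi_1(Sigma_43) = < a_1, b_1, ..., a_43, b_43 | prod [a_i, b_i] > has 2g = 86 generators and 1 relator.
A cocycle assigns one sl_2 vector per generator subject to the relator condition d_2(z) = 0: dim of the unconstrained space is 3*2g = 258.
H^2 = coker(d_2) is dual to H^0 = 0 at irreducible rho (Poincare duality), so d_2 is onto: dim Z^1 = 255.
As always at irreducible rho, dim B^1 = 3.
dim X = dim H^1 = 255 - 3 = 252.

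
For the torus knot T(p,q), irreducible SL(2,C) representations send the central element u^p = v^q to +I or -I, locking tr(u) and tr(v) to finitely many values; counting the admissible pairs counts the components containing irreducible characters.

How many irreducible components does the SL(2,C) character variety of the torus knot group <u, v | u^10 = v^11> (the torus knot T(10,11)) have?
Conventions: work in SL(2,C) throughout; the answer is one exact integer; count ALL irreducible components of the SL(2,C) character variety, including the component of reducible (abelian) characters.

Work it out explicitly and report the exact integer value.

46

Gamma = < u, v | u^10 = v^11 > (torus knot T(10,11)); the central element u^10 = v^11 acts as +I or -I in any irreducible SL(2,C) representation.
On an irreducible component, tr(u) is locked at 2*cos(pi*alpha/10) for some alpha in 1..9, and tr(v) at 2*cos(pi*beta/11) for some beta in 1..10.
u^10 = (-1)^alpha I and v^11 = (-1)^beta I must agree, so alpha and beta have equal parity.
count pairs: odd alpha (5 choices) x odd beta (5), plus even alpha (4) x even beta (5): 5*5 + 4*5 = 45.
Total: 45 irreducible-character components + 1 reducible (abelian) component = 46.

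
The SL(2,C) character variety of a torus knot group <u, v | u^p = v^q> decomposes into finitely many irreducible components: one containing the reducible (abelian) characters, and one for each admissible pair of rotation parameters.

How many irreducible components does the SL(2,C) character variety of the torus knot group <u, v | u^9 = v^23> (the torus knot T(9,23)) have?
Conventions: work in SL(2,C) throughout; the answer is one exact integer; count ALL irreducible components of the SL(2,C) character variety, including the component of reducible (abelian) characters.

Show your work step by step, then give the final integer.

89

Gamma = < u, v | u^9 = v^23 > (torus knot T(9,23)); the central element u^9 = v^23 acts as +I or -I in any irreducible SL(2,C) representation.
So on each irreducible component the traces are pinned: tr(u) = 2*cos(pi*alpha/9) with 1 <= alpha <= 8, tr(v) = 2*cos(pi*beta/23) with 1 <= beta <= 22.
u^9 = (-1)^alpha I and v^23 = (-1)^beta I must agree, so alpha and beta have equal parity.
Counting: 4 odd alphas x 11 odd betas + 4 even alphas x 11 even betas = 44 + 44 = 88.
Total: 88 irreducible-character components + 1 reducible (abelian) component = 89.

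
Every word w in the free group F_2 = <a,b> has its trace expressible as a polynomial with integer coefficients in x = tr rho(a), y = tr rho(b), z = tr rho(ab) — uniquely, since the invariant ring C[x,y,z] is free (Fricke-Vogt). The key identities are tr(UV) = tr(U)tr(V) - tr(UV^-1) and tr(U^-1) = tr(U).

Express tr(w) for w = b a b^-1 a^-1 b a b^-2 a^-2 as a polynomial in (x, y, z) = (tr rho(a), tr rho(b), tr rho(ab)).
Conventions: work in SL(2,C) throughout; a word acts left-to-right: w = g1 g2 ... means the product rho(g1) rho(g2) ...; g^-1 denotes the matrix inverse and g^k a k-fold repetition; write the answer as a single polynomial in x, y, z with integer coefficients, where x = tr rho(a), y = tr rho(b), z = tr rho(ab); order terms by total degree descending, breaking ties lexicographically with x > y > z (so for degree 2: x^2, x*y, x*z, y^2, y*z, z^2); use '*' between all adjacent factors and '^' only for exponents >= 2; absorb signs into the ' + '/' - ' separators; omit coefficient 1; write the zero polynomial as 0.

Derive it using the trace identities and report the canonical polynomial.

next, trace(b^2) = trace(b)*trace(b) - trace(1)   [square of b] = y^2 - 2
next, trace(b a b) = trace(b)*trace(a b) - trace(a)   [square of b] = y*z - x
trace(b^2 a b) = trace(b)*trace(b a b) - trace(b a)   [square of b] = y^2*z - x*y - z
and trace(a b a b) = trace(b a)*trace(b a) - trace(1)   [split at a repeated b] = z^2 - 2
next, trace(a b a) = trace(a)*trace(b a) - trace(b)   [square of a] = x*z - y
trace(b^2 a b a) = trace(b)*trace(a b a b) - trace(a b a)   [square of b] = y*z^2 - x*z - y
trace(a^-1 b^2 a b) = trace(b^2 a b)*trace(a) - trace(b^2 a b a)   [inverse elimination on a] = x*y^2*z - x^2*y - y*z^2 + y
trace(a^-1 b^2 a b^-1) = trace(a^-1 b^2 a)*trace(b) - trace(a^-1 b^2 a b)   [inverse elimination on b] = -x*y^2*z + x^2*y + y^3 + y*z^2 - 3*y
trace(b a b^-2 a^-1 b) = trace(a^-1 b^2 a b^-1)*trace(b) - trace(a^-1 b^2 a)   [inverse elimination on b] = -x*y^3*z + x^2*y^2 + y^4 + y^2*z^2 - 4*y^2 + 2
next, trace(b a^2 b) = trace(a)*trace(b^2 a) - trace(b^2)   [square of a] = x*y*z - x^2 - y^2 + 2
trace(b a^2 b a) = trace(a)*trace(b a b a) - trace(b a b)   [square of a] = x*z^2 - y*z - x
and trace(a b a^-1 b a) = trace(b a^2 b)*trace(a) - trace(b a^2 b a)   [inverse elimination on a] = x^2*y*z - x^3 - x*y^2 - x*z^2 + y*z + 3*x
trace(b a b a b a) = trace(b a b a)*trace(b a) - trace(a b)   [split at a repeated b] = z^3 - 3*z
trace(a b a^-1 b a b) = trace(b a b a b)*trace(a) - trace(b a b a b a)   [inverse elimination on a] = x*y*z^2 - x^2*z - z^3 - x*y + 3*z
trace(a b a^-1 b a b^-1) = trace(a b a^-1 b a)*trace(b) - trace(a b a^-1 b a b)   [inverse elimination on b] = x^2*y^2*z - x^3*y - x*y^3 - 2*x*y*z^2 + x^2*z + y^2*z + z^3 + 4*x*y - 3*z
trace(a b a b^2 a) = trace(a)*trace(b a b^2 a) - trace(b a b^2)   [square of a] = x*y*z^2 - x^2*z - y^2*z + z
trace(a b a b^2 a b) = trace(b)*trace(a b a b a b) - trace(a b a b a)   [square of b] = y*z^3 - x*z^2 - 2*y*z + x
next, trace(b a b^-1 a b a b) = trace(a b a b^2 a)*trace(b) - trace(a b a b^2 a b)   [inverse elimination on b] = x*y^2*z^2 - x^2*y*z - y^3*z - y*z^3 + x*z^2 + 3*y*z - x
next, trace(a b a b a b a) = trace(a)*trace(b a b a b a) - trace(b a b a b)   [square of a] = x*z^3 - y*z^2 - 2*x*z + y
and trace(a b a b a b a b) = trace(a b a b a b)*trace(a b) - trace(b a b a)   [split at a repeated a] = z^4 - 4*z^2 + 2
and trace(b a b^-1 a b a b a) = trace(a b a b a b a)*trace(b) - trace(a b a b a b a b)   [inverse elimination on b] = x*y*z^3 - y^2*z^2 - z^4 - 2*x*y*z + y^2 + 4*z^2 - 2
trace(a b a b a^-1 b a b^-1) = trace(b a b^-1 a b a b)*trace(a) - trace(b a b^-1 a b a b a)   [inverse elimination on a] = x^2*y^2*z^2 - x^3*y*z - x*y^3*z - 2*x*y*z^3 + x^2*z^2 + y^2*z^2 + z^4 + 5*x*y*z - x^2 - y^2 - 4*z^2 + 2
trace(a b a b a^-1 b a) = trace(b a^2 b a b)*trace(a) - trace(b a^2 b a b a)   [inverse elimination on a] = x^2*y*z^2 - x^3*z - x*y^2*z - x*z^3 + y*z^2 + 3*x*z - y
trace(b a b a^-1 b a b^-2 a) = trace(a b a b a^-1 b a b^-1)*trace(b) - trace(a b a b a^-1 b a)   [inverse elimination on b] = x^2*y^3*z^2 - x^3*y^2*z - x*y^4*z - 2*x*y^2*z^3 + y^3*z^2 + y*z^4 + x^3*z + 6*x*y^2*z + x*z^3 - x^2*y - y^3 - 5*y*z^2 - 3*x*z + 3*y
trace(a^-1 b a b^-2 a^-1 b a b) = trace(b a b a^-1 b a b^-2)*trace(a) - trace(b a b a^-1 b a b^-2 a)   [inverse elimination on a] = -x^2*y^3*z^2 + 2*x^3*y^2*z + x*y^4*z + 2*x*y^2*z^3 - x^4*y - x^2*y^3 - 2*x^2*y*z^2 - y^3*z^2 - y*z^4 - 5*x*y^2*z + 5*x^2*y + y^3 + 5*y*z^2 - 3*y
trace(a^-1 b a b^-1 a^-1 b a b^-2) = trace(a^-1 b a b^-2 a^-1 b a)*trace(b) - trace(a^-1 b a b^-2 a^-1 b a b)   [inverse elimination on b] = x^2*y^3*z^2 - 2*x^3*y^2*z - 2*x*y^4*z - 2*x*y^2*z^3 + x^4*y + 2*x^2*y^3 + 2*x^2*y*z^2 + y^5 + 2*y^3*z^2 + y*z^4 + 5*x*y^2*z - 5*x^2*y - 5*y^3 - 5*y*z^2 + 5*y
trace(a b^-1 a^-1 b a) = trace(a^-1 b a^2)*trace(b) - trace(a^-1 b a^2 b)   [inverse elimination on b] = -x^2*y*z + x^3 + x*y^2 + x*z^2 - 3*x
trace(a b^-1 a^-1 b a b) = trace(a^-1 b a b a)*trace(b) - trace(a^-1 b a b a b)   [inverse elimination on b] = -x*y*z^2 + x^2*z + y^2*z + z^3 - 3*z
trace(a b^-1 a^-1 b a b^-1) = trace(a b^-1 a^-1 b a)*trace(b) - trace(a b^-1 a^-1 b a b)   [inverse elimination on b] = -x^2*y^2*z + x^3*y + x*y^3 + 2*x*y*z^2 - x^2*z - y^2*z - z^3 - 3*x*y + 3*z
next, trace(b a b^-1 a^-1 b a b^-2 a^-2) = trace(a^-1 b a b^-1 a^-1 b a b^-2)*trace(a) - trace(a^-1 b a b^-1 a^-1 b a b^-2 a)   [inverse elimination on a] = x^3*y^3*z^2 - 2*x^4*y^2*z - 2*x^2*y^4*z - 2*x^2*y^2*z^3 + x^5*y + 2*x^3*y^3 + 2*x^3*y*z^2 + x*y^5 + 2*x*y^3*z^2 + x*y*z^4 + 6*x^2*y^2*z - 6*x^3*y - 6*x*y^3 - 7*x*y*z^2 + x^2*z + y^2*z + z^3 + 8*x*y - 3*z

x^3*y^3*z^2 - 2*x^4*y^2*z - 2*x^2*y^4*z - 2*x^2*y^2*z^3 + x^5*y + 2*x^3*y^3 + 2*x^3*y*z^2 + x*y^5 + 2*x*y^3*z^2 + x*y*z^4 + 6*x^2*y^2*z - 6*x^3*y - 6*x*y^3 - 7*x*y*z^2 + x^2*z + y^2*z + z^3 + 8*x*y - 3*z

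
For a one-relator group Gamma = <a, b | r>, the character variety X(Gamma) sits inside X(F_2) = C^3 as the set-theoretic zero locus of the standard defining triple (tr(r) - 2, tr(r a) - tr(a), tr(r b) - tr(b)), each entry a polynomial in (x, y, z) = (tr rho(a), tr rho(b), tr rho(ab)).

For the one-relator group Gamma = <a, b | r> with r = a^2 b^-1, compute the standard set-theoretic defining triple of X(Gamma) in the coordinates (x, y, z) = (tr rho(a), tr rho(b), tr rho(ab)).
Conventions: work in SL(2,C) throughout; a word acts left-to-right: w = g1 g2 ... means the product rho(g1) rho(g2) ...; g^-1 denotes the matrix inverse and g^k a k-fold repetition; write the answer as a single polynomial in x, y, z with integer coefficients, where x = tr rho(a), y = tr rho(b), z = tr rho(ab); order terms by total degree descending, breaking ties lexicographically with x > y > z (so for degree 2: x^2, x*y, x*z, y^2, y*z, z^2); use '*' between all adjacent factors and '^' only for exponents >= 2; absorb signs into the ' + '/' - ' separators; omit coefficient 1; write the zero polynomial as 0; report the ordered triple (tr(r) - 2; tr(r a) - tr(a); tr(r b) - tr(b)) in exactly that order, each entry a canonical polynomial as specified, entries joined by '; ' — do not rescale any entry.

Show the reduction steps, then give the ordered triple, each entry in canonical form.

tr(a^2) = tr(a)*tr(a) - tr(1)   [square of a] = x^2 - 2
tr(a^2 b) = tr(a)*tr(b a) - tr(b)   [square of a] = x*z - y
tr(a^2 b^-1) = tr(a^2)*tr(b) - tr(a^2 b)   [inverse elimination on b] = x^2*y - x*z - y
tr(a^3) = tr(a)*tr(a^2) - tr(a)  (reduce the a square) = x^3 - 3*x
tr(a^3 b) = tr(a)*tr(a b a) - tr(a b)  (reduce the a square) = x^2*z - x*y - z
tr(a^2 b^-1 a) = tr(a^3)*tr(b) - tr(a^3 b)  (eliminate b^-1) = x^3*y - x^2*z - 2*x*y + z
assemble the triple (tr(r) - 2; tr(r a) - x; tr(r b) - y)

x^2*y - x*z - y - 2; x^3*y - x^2*z - 2*x*y - x + z; x^2 - y - 2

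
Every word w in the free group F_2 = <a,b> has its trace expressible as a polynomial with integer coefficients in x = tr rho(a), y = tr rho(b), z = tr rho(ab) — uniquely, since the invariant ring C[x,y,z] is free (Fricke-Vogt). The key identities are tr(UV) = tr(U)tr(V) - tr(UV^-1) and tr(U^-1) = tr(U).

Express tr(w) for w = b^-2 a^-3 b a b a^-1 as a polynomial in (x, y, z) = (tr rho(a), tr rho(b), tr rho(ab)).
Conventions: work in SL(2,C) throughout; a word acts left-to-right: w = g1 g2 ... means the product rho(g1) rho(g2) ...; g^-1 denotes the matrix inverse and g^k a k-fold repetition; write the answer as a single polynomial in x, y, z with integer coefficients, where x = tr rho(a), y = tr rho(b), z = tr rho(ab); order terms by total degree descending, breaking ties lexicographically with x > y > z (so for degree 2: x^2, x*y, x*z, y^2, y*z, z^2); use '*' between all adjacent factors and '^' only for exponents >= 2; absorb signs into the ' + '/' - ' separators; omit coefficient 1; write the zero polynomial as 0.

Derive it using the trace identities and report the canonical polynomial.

trace(a^-1 b) = trace(b) * trace(a) - trace(b a) = x*y - z
trace(b a b) = trace(b) * trace(a b) - trace(a) = y*z - x
trace(b a b a) = trace(b a) * trace(b a) - trace(1)   [split at repeated b] = z^2 - 2
trace(a^-1 b a b) = trace(b a b) * trace(a) - trace(b a b a) = x*y*z - x^2 - z^2 + 2
trace(a b a) = trace(a) * trace(b a) - trace(b) = x*z - y
trace(b a b a b) = trace(b) * trace(a b a b) - trace(a b a) = y*z^2 - x*z - y
trace(b a b a b a) = trace(b a b a) * trace(b a) - trace(a b)   [split at repeated b] = z^3 - 3*z
trace(a^-1 b a b a b) = trace(b a b a b) * trace(a) - trace(b a b a b a) = x*y*z^2 - x^2*z - z^3 - x*y + 3*z
trace(a^-2 b a b a b) = trace(a^-1 b a b a b) * trace(a) - trace(a^-1 b a b a b a) = x^2*y*z^2 - x^3*z - x*z^3 - x^2*y - y*z^2 + 4*x*z + y
trace(b^-1 a^-2 b a b a) = trace(a^-2 b a b a) * trace(b) - trace(a^-2 b a b a b) = -x^2*y*z^2 + x^3*z + x*y^2*z + x*z^3 - 4*x*z + y
trace(b a b a^-1 b^-1 a^-2) = trace(b^-1 a^-2 b a b) * trace(a) - trace(b^-1 a^-2 b a b a) = x^2*y*z^2 - x^3*z - x*y^2*z - x*z^3 + x^2*y + 3*x*z - y
trace(b a b a^-1 b^-1 a) = trace(a b a b a^-1) * trace(b) - trace(a b a b a^-1 b) = -x*y*z^2 + x^2*z + y^2*z + z^3 - 3*z
trace(b a b a^-1 b^-1 a^-1) = trace(b a b a^-1 b^-1) * trace(a) - trace(b a b a^-1 b^-1 a) = x*y*z^2 - x^2*z - y^2*z - z^3 + x*y + 3*z
trace(b^-1 a^-3 b a b a^-1) = trace(b a b a^-1 b^-1 a^-2) * trace(a) - trace(b a b a^-1 b^-1 a^-1) = x^3*y*z^2 - x^4*z - x^2*y^2*z - x^2*z^3 + x^3*y - x*y*z^2 + 4*x^2*z + y^2*z + z^3 - 2*x*y - 3*z
trace(b a b a^-2) = trace(a^-1 b a b) * trace(a) - trace(a^-1 b a b a) = x^2*y*z - x^3 - x*z^2 - y*z + 3*x
trace(b a b a^-3) = trace(b a b a^-2) * trace(a) - trace(b a b a^-1) = x^3*y*z - x^4 - x^2*z^2 - 2*x*y*z + 4*x^2 + z^2 - 2
trace(a^-3 b a b a^-1) = trace(b a b a^-3) * trace(a) - trace(b a b a^-2) = x^4*y*z - x^5 - x^3*z^2 - 3*x^2*y*z + 5*x^3 + 2*x*z^2 + y*z - 5*x
trace(b^-2 a^-3 b a b a^-1) = trace(b^-1 a^-3 b a b a^-1) * trace(b) - trace(b^-1 a^-3 b a b a^-1 b) = x^3*y^2*z^2 - 2*x^4*y*z - x^2*y^3*z - x^2*y*z^3 + x^5 + x^3*y^2 + x^3*z^2 - x*y^2*z^2 + 7*x^2*y*z + y^3*z + y*z^3 - 5*x^3 - 2*x*y^2 - 2*x*z^2 - 4*y*z + 5*x

x^3*y^2*z^2 - 2*x^4*y*z - x^2*y^3*z - x^2*y*z^3 + x^5 + x^3*y^2 + x^3*z^2 - x*y^2*z^2 + 7*x^2*y*z + y^3*z + y*z^3 - 5*x^3 - 2*x*y^2 - 2*x*z^2 - 4*y*z + 5*x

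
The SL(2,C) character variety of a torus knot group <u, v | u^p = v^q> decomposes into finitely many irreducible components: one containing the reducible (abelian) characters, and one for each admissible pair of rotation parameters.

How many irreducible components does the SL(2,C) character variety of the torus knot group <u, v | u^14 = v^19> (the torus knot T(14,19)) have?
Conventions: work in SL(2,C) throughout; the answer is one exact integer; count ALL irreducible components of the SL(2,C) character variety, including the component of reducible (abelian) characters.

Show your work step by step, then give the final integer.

In the torus knot group T(14,19), u^14 = v^19 is central, so an irreducible representation sends it to +I or -I (Schur).
On an irreducible component, tr(u) is locked at 2*cos(pi*alpha/14) for some alpha in 1..13, and tr(v) at 2*cos(pi*beta/19) for some beta in 1..18.
Consistency of u^14 = (-1)^alpha I with v^19 = (-1)^beta I forces alpha = beta (mod 2).
count pairs: odd alpha (7 choices) x odd beta (9), plus even alpha (6) x even beta (9): 7*9 + 6*9 = 117.
components with irreducible characters: 117; plus the single component of reducible (abelian) characters: total 118.

118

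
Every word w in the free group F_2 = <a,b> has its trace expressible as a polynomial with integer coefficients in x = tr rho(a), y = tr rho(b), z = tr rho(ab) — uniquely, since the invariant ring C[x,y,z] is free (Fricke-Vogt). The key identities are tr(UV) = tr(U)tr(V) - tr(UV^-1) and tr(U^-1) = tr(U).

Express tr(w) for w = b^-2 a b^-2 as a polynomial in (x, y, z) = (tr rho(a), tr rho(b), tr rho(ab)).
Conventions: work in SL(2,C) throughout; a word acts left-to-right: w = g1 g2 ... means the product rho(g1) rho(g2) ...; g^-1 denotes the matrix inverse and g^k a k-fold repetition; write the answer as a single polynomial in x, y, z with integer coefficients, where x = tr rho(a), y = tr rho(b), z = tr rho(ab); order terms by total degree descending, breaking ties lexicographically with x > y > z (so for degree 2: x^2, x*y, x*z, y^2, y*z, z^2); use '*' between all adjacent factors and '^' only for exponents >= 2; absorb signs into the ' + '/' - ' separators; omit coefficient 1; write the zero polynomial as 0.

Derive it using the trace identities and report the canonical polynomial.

x*y^4 - y^3*z - 3*x*y^2 + 2*y*z + x

trace(a b^-1) = trace(a) trace(b) - trace(a b)   [inverse elimination on b] = x*y - z
use: trace(b^-2 a) = trace(a b^-1) trace(b) - trace(a)   [inverse elimination on b] = x*y^2 - y*z - x
trace(b^-3 a) = trace(b^-2 a) trace(b) - trace(b^-2 a b)   [inverse elimination on b] = x*y^3 - y^2*z - 2*x*y + z
trace(b^-2 a b^-2) = trace(b^-3 a) trace(b) - trace(b^-3 a b)   [inverse elimination on b] = x*y^4 - y^3*z - 3*x*y^2 + 2*y*z + x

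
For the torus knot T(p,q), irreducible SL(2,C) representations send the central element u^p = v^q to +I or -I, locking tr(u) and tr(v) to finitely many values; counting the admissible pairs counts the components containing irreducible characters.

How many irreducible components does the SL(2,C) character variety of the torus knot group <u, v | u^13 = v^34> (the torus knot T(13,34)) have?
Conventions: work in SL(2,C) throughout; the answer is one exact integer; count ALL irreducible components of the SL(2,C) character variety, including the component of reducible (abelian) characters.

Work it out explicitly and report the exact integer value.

Gamma = < u, v | u^13 = v^34 > (torus knot T(13,34)); the central element u^13 = v^34 acts as +I or -I in any irreducible SL(2,C) representation.
On an irreducible component, tr(u) is locked at 2*cos(pi*alpha/13) for some alpha in 1..12, and tr(v) at 2*cos(pi*beta/34) for some beta in 1..33.
Consistency of u^13 = (-1)^alpha I with v^34 = (-1)^beta I forces alpha = beta (mod 2).
Counting: 6 odd alphas x 17 odd betas + 6 even alphas x 16 even betas = 102 + 96 = 198.
Total: 198 irreducible-character components + 1 reducible (abelian) component = 199.

199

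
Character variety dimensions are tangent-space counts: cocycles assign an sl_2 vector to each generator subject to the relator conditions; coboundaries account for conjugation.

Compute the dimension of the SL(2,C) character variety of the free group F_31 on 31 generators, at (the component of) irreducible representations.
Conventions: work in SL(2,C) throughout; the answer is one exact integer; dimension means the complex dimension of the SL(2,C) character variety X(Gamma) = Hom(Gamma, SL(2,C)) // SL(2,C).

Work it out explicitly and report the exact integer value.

Gamma = F_31 has 31 generators and no relators.
Z^1(Gamma, Ad rho) = (sl_2)^31: a cocycle is a free choice of one sl_2 vector per generator, so dim Z^1 = 3*31 = 93.
At an irreducible rho the centralizer of the image in sl_2 is 0, so the coboundary map sl_2 -> Z^1 is injective: dim B^1 = 3.
dim X = dim H^1 = dim Z^1 - dim B^1 = 93 - 3 = 90.

90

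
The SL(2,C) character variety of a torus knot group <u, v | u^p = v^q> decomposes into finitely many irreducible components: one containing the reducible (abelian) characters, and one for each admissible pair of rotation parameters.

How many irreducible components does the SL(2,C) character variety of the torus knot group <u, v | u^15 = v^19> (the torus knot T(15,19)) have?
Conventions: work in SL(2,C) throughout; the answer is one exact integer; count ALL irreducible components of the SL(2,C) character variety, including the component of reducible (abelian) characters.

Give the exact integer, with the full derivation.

127

In the torus knot group T(15,19), u^15 = v^19 is central, so an irreducible representation sends it to +I or -I (Schur).
So on each irreducible component the traces are pinned: tr(u) = 2*cos(pi*alpha/15) with 1 <= alpha <= 14, tr(v) = 2*cos(pi*beta/19) with 1 <= beta <= 18.
u^15 = (-1)^alpha I and v^19 = (-1)^beta I must agree, so alpha and beta have equal parity.
Enumerate parity-matched pairs: 7*9 odd-odd plus 7*9 even-even gives 126.
That is 126 components of irreducible characters, and with the reducible (abelian) component the total is 127.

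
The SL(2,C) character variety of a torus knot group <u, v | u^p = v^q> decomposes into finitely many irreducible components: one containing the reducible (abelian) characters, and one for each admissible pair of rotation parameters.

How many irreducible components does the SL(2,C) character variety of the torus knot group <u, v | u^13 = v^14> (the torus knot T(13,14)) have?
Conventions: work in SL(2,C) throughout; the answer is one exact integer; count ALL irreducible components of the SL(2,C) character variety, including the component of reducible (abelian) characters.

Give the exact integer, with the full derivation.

79

In the torus knot group T(13,14), u^13 = v^14 is central, so an irreducible representation sends it to +I or -I (Schur).
On an irreducible component, tr(u) is locked at 2*cos(pi*alpha/13) for some alpha in 1..12, and tr(v) at 2*cos(pi*beta/14) for some beta in 1..13.
u^13 = (-1)^alpha I and v^14 = (-1)^beta I must agree, so alpha and beta have equal parity.
count pairs: odd alpha (6 choices) x odd beta (7), plus even alpha (6) x even beta (6): 6*7 + 6*6 = 78.
That is 78 components of irreducible characters, and with the reducible (abelian) component the total is 79.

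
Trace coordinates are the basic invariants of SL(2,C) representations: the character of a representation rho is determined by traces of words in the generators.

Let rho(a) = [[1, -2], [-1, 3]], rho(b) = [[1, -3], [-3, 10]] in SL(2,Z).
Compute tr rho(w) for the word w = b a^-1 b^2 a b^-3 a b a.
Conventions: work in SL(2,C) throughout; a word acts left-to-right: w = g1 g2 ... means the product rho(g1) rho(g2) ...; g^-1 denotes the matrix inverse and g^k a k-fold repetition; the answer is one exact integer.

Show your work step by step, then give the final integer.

rho(b) = [[1, -3], [-3, 10]]
... * rho(a^-1) = [[3, 2], [1, 1]]  ->  [[0, -1], [1, 4]]
... * rho(b) = [[1, -3], [-3, 10]]  ->  [[3, -10], [-11, 37]]
... * rho(b) = [[1, -3], [-3, 10]]  ->  [[33, -109], [-122, 403]]
... * rho(a) = [[1, -2], [-1, 3]]  ->  [[142, -393], [-525, 1453]]
... * rho(b^-1) = [[10, 3], [3, 1]]  ->  [[241, 33], [-891, -122]]
... * rho(b^-1) = [[10, 3], [3, 1]]  ->  [[2509, 756], [-9276, -2795]]
... * rho(b^-1) = [[10, 3], [3, 1]]  ->  [[27358, 8283], [-101145, -30623]]
... * rho(a) = [[1, -2], [-1, 3]]  ->  [[19075, -29867], [-70522, 110421]]
... * rho(b) = [[1, -3], [-3, 10]]  ->  [[108676, -355895], [-401785, 1315776]]
... * rho(a) = [[1, -2], [-1, 3]]  ->  [[464571, -1285037], [-1717561, 4750898]]
tr = 464571 + 4750898 = 5215469

5215469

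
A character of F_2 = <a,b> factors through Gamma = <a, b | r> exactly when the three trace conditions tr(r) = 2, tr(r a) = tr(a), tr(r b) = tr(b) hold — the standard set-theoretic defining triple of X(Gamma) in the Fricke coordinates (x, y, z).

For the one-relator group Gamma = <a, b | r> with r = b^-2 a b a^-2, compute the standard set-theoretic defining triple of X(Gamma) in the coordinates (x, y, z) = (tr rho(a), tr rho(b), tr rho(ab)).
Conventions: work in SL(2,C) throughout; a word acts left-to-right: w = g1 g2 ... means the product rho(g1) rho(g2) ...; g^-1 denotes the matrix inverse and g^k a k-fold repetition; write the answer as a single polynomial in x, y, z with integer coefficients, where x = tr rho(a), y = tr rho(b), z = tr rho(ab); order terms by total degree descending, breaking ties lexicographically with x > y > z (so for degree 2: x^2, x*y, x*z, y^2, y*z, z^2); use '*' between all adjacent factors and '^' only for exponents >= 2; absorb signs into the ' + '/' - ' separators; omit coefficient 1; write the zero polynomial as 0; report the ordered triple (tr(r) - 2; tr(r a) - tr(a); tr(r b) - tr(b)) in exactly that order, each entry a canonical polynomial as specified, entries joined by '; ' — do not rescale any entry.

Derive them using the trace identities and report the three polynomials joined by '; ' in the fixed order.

trace(b a b) = trace(b) * trace(a b) - trace(a)  (reduce the b square) = y*z - x
so trace(b a b a) = trace(b a) * trace(b a) - trace(1)  (split on b) = z^2 - 2
so trace(a b a^-1 b) = trace(b a b) * trace(a) - trace(b a b a)  (eliminate a^-1) = x*y*z - x^2 - z^2 + 2
trace(a b a^-1 b^-1) = trace(a b a^-1) * trace(b) - trace(a b a^-1 b)  (eliminate b^-1) = -x*y*z + x^2 + y^2 + z^2 - 2
so trace(b^-2 a b a^-1) = trace(a b a^-1 b^-1) * trace(b) - trace(a b a^-1)  (eliminate b^-1) = -x*y^2*z + x^2*y + y^3 + y*z^2 - 3*y
reduce: trace(b^-1 a) = trace(a) * trace(b) - trace(a b)  (eliminate b^-1) = x*y - z
trace(b^-2 a b a^-2) = trace(b^-2 a b a^-1) * trace(a) - trace(b^-2 a b)  (eliminate a^-1) = -x^2*y^2*z + x^3*y + x*y^3 + x*y*z^2 - 4*x*y + z
trace(b^-1 a b a^-2) = trace(b^-1 a b a^-1) * trace(a) - trace(b^-1 a b) = -x^2*y*z + x^3 + x*y^2 + x*z^2 - 3*x
assemble the triple (trace(r) - 2; trace(r a) - x; trace(r b) - y)

-x^2*y^2*z + x^3*y + x*y^3 + x*y*z^2 - 4*x*y + z - 2; -x*y^2*z + x^2*y + y^3 + y*z^2 - x - 3*y; -x^2*y*z + x^3 + x*y^2 + x*z^2 - 3*x - y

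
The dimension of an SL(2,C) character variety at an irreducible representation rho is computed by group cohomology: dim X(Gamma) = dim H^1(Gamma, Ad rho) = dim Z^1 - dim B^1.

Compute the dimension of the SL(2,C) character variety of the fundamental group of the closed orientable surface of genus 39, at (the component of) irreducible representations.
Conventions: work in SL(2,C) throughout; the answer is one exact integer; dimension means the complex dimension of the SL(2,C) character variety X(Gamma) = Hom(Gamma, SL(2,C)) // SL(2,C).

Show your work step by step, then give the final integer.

pi_1 of the closed genus-39 surface has 78 generators bound by the single product-of-commutators relator.
A cocycle assigns one sl_2 vector per generator subject to the relator condition d_2(z) = 0: dim of the unconstrained space is 3*2g = 234.
At an irreducible rho, H^2 = coker(d_2) vanishes (Poincare duality: H^2 is dual to H^0 = invariants = 0), so d_2 is surjective onto sl_2 and dim Z^1 = 234 - 3 = 231.
Coboundaries contribute dim B^1 = 3 (injective at irreducible rho).
Hence dim X = 231 - 3 = 228.

228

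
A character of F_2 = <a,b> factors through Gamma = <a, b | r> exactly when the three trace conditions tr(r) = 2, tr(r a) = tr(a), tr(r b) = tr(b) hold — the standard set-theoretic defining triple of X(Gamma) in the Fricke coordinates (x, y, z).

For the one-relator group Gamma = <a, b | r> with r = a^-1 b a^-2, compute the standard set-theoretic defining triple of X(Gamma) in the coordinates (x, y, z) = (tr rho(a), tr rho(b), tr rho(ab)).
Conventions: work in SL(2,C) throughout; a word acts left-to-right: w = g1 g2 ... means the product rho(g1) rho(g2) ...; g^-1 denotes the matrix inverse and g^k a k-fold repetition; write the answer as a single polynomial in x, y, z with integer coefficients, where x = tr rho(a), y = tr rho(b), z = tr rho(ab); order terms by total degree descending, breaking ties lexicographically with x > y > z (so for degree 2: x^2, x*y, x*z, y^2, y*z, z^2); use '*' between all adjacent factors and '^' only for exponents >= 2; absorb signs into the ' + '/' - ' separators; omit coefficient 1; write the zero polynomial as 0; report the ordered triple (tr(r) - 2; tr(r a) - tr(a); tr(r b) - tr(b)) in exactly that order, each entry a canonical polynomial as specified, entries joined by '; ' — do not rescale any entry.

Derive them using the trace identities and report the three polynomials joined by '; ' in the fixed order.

apply: trace(a^-1 b) = trace(b)*trace(a) - trace(b a)   [inverse elimination on a] = x*y - z
apply: trace(a^-1 b a^-1) = trace(a^-1 b)*trace(a) - trace(a^-1 b a)   [inverse elimination on a] = x^2*y - x*z - y
trace(a^-1 b a^-2) = trace(a^-1 b a^-1)*trace(a) - trace(a^-1 b)   [inverse elimination on a] = x^3*y - x^2*z - 2*x*y + z
trace(b^2) = trace(b)*trace(b) - trace(1)  (reduce the b square) = y^2 - 2
use: trace(b^2 a) = trace(b)*trace(a b) - trace(a)  (reduce the b square) = y*z - x
trace(b^2 a^-1) = trace(b^2)*trace(a) - trace(b^2 a)  (eliminate a^-1) = x*y^2 - y*z - x
apply: trace(b a^-2 b) = trace(b^2 a^-1)*trace(a) - trace(b^2)  (eliminate a^-1) = x^2*y^2 - x*y*z - x^2 - y^2 + 2
trace(b a b a) = trace(b a)*trace(b a) - trace(1)  (split on b) = z^2 - 2
apply: trace(a^-1 b a b) = trace(b a b)*trace(a) - trace(b a b a)  (eliminate a^-1) = x*y*z - x^2 - z^2 + 2
apply: trace(b a^-2 b a) = trace(a^-1 b a b)*trace(a) - trace(a^-1 b a b a)  (eliminate a^-1) = x^2*y*z - x^3 - x*z^2 - y*z + 3*x
trace(a^-1 b a^-2 b) = trace(b a^-2 b)*trace(a) - trace(b a^-2 b a)  (eliminate a^-1) = x^3*y^2 - 2*x^2*y*z - x*y^2 + x*z^2 + y*z - x
assemble the triple (trace(r) - 2; trace(r a) - x; trace(r b) - y)

x^3*y - x^2*z - 2*x*y + z - 2; x^2*y - x*z - x - y; x^3*y^2 - 2*x^2*y*z - x*y^2 + x*z^2 + y*z - x - y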